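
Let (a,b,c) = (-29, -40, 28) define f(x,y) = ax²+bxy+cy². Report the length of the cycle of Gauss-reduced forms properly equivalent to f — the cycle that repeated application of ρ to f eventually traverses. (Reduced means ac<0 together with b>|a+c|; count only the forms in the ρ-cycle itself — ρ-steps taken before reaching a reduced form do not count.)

D = 4848, ⌊√D⌋ = 69
descent: ρ → (28,40,-29)  [lands on river]
river: ρ → (-29,18,39)
river: ρ → (39,60,-8)
river: ρ → (-8,68,7)
river: ρ → (7,58,-53)
river: ρ → (-53,48,12)
river: ρ → (12,48,-53)
river: ρ → (-53,58,7)
river: ρ → (7,68,-8)
river: ρ → (-8,60,39)
river: ρ → (39,18,-29)
river: ρ → (-29,40,28)
river: ρ → (28,16,-41)
river: ρ → (-41,66,3)
river: ρ → (3,66,-41)
river: ρ → (-41,16,28)
ρ-cycle length = 16 (tail of 1 descent step not counted)

16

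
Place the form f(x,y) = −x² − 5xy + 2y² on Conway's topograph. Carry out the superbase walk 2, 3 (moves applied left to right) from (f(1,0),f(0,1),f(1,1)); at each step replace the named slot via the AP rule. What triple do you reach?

start (-1,2,-4) = (f(1,0),f(0,1),f(1,1))
replace slot 2: 2·((-1)+(-4)) − 2 = -12 → (-1,-12,-4)
replace slot 3: 2·((-1)+(-12)) − (-4) = -22 → (-1,-12,-22)

-1,-12,-22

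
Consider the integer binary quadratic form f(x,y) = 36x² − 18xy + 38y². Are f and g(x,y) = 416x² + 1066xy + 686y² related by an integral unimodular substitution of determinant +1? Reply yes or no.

D₁ = -5148, D₂ = -5148
f: reduced (well bottom): (36,-18,38) with a≤c, −a<b≤a
g: translate: b→234 (≡1066 mod 832), so (416,1066,686)→(416,234,36)
g: flip: (416,234,36)→(36,-234,416)
g: translate: b→-18 (≡-234 mod 72), so (36,-234,416)→(36,-18,38)
g: reduced (well bottom): (36,-18,38) with a≤c, −a<b≤a
reduced forms (36, -18, 38) vs (36, -18, 38) ⇒ equivalent

yes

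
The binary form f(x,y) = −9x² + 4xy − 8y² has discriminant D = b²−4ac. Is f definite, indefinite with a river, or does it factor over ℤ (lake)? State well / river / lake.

D = b²−4ac = 4² − 4·(-9)·(-8) = -272
D < 0 ⇒ definite ⇒ every region one sign ⇒ single well

well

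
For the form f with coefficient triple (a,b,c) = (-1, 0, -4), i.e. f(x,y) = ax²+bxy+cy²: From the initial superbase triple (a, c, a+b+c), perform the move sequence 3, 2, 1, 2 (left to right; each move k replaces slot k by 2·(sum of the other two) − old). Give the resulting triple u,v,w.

start (-1,-4,-5) = (f(1,0),f(0,1),f(1,1))
replace slot 3: 2·((-1)+(-4)) − (-5) = -5 → (-1,-4,-5)
replace slot 2: 2·((-1)+(-5)) − (-4) = -8 → (-1,-8,-5)
replace slot 1: 2·((-8)+(-5)) − (-1) = -25 → (-25,-8,-5)
replace slot 2: 2·((-25)+(-5)) − (-8) = -52 → (-25,-52,-5)

-25,-52,-5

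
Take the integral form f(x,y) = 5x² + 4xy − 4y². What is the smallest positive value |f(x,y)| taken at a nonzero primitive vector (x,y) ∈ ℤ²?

river: ρ → (-4,4,5)
river: ρ → (5,6,-3)
river: ρ → (-3,6,5)
river: ρ → (5,4,-4)
closes: descent 0, river 4
min |a| on river = 3

3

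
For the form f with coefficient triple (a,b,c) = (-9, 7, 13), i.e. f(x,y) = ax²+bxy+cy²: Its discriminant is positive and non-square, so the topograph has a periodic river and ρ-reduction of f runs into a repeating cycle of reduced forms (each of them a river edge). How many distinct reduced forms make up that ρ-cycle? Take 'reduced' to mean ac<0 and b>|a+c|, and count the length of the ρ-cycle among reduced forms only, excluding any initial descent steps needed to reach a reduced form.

D = 517, ⌊√D⌋ = 22
river: ρ → (13,19,-3)
river: ρ → (-3,17,19)
river: ρ → (19,21,-1)
river: ρ → (-1,21,19)
river: ρ → (19,17,-3)
river: ρ → (-3,19,13)
river: ρ → (13,7,-9)
river: ρ → (-9,11,11)
river: ρ → (11,11,-9)
river: ρ → (-9,7,13)
ρ-cycle length = 10 (tail of 0 descent steps not counted)

10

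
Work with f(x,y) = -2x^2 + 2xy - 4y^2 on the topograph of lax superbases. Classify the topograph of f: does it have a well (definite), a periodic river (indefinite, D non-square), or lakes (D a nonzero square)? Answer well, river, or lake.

D = b²−4ac = 2² − 4·(-2)·(-4) = -28
D < 0 ⇒ definite ⇒ every region one sign ⇒ single well

well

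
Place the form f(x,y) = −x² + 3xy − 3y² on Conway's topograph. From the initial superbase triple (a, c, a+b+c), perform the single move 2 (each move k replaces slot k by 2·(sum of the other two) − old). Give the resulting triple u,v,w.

start (-1,-3,-1) = (f(1,0),f(0,1),f(1,1))
replace slot 2: 2·((-1)+(-1)) − (-3) = -1 → (-1,-1,-1)

-1,-1,-1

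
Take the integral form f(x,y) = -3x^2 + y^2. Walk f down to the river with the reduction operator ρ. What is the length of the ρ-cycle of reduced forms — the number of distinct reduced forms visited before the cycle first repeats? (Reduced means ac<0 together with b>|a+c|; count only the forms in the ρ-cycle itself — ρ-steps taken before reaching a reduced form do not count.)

D = 12, ⌊√D⌋ = 3
descent: ρ → (1,2,-2)  [lands on river]
river: ρ → (-2,2,1)
ρ-cycle length = 2 (tail of 1 descent step not counted)

2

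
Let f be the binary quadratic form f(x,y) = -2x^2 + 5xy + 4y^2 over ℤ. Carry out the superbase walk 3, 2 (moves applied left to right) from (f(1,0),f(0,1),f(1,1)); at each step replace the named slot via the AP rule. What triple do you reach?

start (-2,4,7) = (f(1,0),f(0,1),f(1,1))
replace slot 3: 2·((-2)+4) − 7 = -3 → (-2,4,-3)
replace slot 2: 2·((-2)+(-3)) − 4 = -14 → (-2,-14,-3)

-2,-14,-3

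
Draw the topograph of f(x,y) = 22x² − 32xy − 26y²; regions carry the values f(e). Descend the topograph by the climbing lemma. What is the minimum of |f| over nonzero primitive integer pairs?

descent: ρ → (-26,32,22)  [lands on river]
river: ρ → (22,56,-2)
river: ρ → (-2,56,22)
river: ρ → (22,32,-26)
river: ρ → (-26,20,28)
river: ρ → (28,36,-18)
river: ρ → (-18,36,28)
river: ρ → (28,20,-26)
closes: descent 1, river 8
min |a| on river = 2

2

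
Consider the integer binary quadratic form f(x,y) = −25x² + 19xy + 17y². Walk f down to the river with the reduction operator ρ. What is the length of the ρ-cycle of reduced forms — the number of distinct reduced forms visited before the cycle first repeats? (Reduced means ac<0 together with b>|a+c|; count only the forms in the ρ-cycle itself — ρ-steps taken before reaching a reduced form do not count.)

D = 2061, ⌊√D⌋ = 45
river: ρ → (17,15,-27)
river: ρ → (-27,39,5)
river: ρ → (5,41,-19)
river: ρ → (-19,35,11)
river: ρ → (11,31,-25)
river: ρ → (-25,19,17)
ρ-cycle length = 6 (tail of 0 descent steps not counted)

6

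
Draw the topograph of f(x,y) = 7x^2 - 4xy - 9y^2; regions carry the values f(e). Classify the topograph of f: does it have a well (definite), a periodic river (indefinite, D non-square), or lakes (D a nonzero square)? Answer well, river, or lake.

D = b²−4ac = (-4)² − 4·7·(-9) = 268
D > 0 non-square ⇒ indefinite ⇒ periodic river

river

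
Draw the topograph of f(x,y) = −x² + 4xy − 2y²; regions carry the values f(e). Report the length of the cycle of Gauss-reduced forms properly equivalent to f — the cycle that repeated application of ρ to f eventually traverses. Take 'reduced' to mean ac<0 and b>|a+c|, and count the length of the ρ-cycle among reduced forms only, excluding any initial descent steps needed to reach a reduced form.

D = 8, ⌊√D⌋ = 2
descent: ρ → (-2,0,1)
descent: ρ → (1,2,-1)  [lands on river]
river: ρ → (-1,2,1)
ρ-cycle length = 2 (tail of 2 descent steps not counted)

2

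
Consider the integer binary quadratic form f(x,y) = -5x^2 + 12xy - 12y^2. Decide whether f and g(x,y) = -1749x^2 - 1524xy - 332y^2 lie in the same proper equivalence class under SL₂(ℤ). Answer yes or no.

D₁ = -96, D₂ = -96
f is negative-definite; reduce −f:
−f: translate: b→-2 (≡-12 mod 10), so (5,-12,12)→(5,-2,5)
−f: flip: (5,-2,5)→(5,2,5)
−f: reduced (well bottom): (5,2,5) with a≤c, −a<b≤a
flip sign back: reduced form of f is (-5,-2,-5)
g is negative-definite; reduce −g:
−g: flip: (1749,1524,332)→(332,-1524,1749)
−g: translate: b→-196 (≡-1524 mod 664), so (332,-1524,1749)→(332,-196,29)
−g: flip: (332,-196,29)→(29,196,332)
−g: translate: b→22 (≡196 mod 58), so (29,196,332)→(29,22,5)
−g: flip: (29,22,5)→(5,-22,29)
−g: translate: b→-2 (≡-22 mod 10), so (5,-22,29)→(5,-2,5)
−g: flip: (5,-2,5)→(5,2,5)
−g: reduced (well bottom): (5,2,5) with a≤c, −a<b≤a
flip sign back: reduced form of g is (-5,-2,-5)
reduced forms (-5, -2, -5) vs (-5, -2, -5) ⇒ equivalent

yes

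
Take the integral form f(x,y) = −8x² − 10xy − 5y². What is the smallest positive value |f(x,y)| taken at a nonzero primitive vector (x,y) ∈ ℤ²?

translate: b→-6 (≡10 mod 16), so (8,10,5)→(8,-6,3)
flip: (8,-6,3)→(3,6,8)
translate: b→0 (≡6 mod 6), so (3,6,8)→(3,0,5)
reduced (well bottom): (3,0,5) with a≤c, −a<b≤a
well minimum |f| = |-3| = 3 (negative-definite)

3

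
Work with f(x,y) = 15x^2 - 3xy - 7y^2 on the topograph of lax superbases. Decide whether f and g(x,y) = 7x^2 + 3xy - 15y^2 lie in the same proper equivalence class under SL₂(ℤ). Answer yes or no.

D₁ = 429, D₂ = 429
river cycle of f (length 6): (-7, 17, 5), (5, 13, -13), (-13, 13, 5), (5, 17, -7), (-7, 11, 11), (11, 11, -7)
river cycle of g (length 6): (7, 17, -5), (-5, 13, 13), (13, 13, -5), (-5, 17, 7), (7, 11, -11), (-11, 11, 7)
cycles differ ⇒ inequivalent

no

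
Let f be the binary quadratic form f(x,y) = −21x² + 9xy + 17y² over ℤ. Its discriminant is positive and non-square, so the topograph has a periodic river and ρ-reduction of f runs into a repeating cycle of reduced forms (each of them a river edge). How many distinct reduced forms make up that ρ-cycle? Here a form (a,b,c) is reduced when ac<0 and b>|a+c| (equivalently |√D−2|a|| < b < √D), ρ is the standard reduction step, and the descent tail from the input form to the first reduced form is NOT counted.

D = 1509, ⌊√D⌋ = 38
river: ρ → (17,25,-13)
river: ρ → (-13,27,15)
river: ρ → (15,33,-7)
river: ρ → (-7,37,5)
river: ρ → (5,33,-21)
river: ρ → (-21,9,17)
ρ-cycle length = 6 (tail of 0 descent steps not counted)

6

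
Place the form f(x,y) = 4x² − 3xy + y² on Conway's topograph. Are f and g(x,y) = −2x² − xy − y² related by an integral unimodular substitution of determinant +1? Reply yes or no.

D₁ = -7, D₂ = -7
f: flip: (4,-3,1)→(1,3,4)
f: translate: b→1 (≡3 mod 2), so (1,3,4)→(1,1,2)
f: reduced (well bottom): (1,1,2) with a≤c, −a<b≤a
g is negative-definite; reduce −g:
−g: flip: (2,1,1)→(1,-1,2)
−g: translate: b→1 (≡-1 mod 2), so (1,-1,2)→(1,1,2)
−g: reduced (well bottom): (1,1,2) with a≤c, −a<b≤a
flip sign back: reduced form of g is (-1,-1,-2)
reduced forms (1, 1, 2) vs (-1, -1, -2) ⇒ inequivalent

no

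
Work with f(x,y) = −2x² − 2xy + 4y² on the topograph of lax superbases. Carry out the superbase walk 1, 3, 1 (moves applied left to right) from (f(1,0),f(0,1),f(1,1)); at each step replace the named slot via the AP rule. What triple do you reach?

start (-2,4,0) = (f(1,0),f(0,1),f(1,1))
replace slot 1: 2·(4+0) − (-2) = 10 → (10,4,0)
replace slot 3: 2·(10+4) − 0 = 28 → (10,4,28)
replace slot 1: 2·(4+28) − 10 = 54 → (54,4,28)

54,4,28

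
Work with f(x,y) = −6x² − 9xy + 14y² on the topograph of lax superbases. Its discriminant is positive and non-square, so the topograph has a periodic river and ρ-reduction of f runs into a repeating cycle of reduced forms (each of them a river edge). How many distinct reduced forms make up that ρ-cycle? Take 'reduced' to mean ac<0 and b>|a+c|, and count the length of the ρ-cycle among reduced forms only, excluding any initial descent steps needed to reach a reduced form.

D = 417, ⌊√D⌋ = 20
descent: ρ → (14,9,-6)  [lands on river]
river: ρ → (-6,15,8)
river: ρ → (8,17,-4)
river: ρ → (-4,15,12)
river: ρ → (12,9,-7)
river: ρ → (-7,19,2)
river: ρ → (2,17,-16)
river: ρ → (-16,15,3)
river: ρ → (3,15,-16)
river: ρ → (-16,17,2)
river: ρ → (2,19,-7)
river: ρ → (-7,9,12)
river: ρ → (12,15,-4)
river: ρ → (-4,17,8)
river: ρ → (8,15,-6)
river: ρ → (-6,9,14)
river: ρ → (14,19,-1)
river: ρ → (-1,19,14)
ρ-cycle length = 18 (tail of 1 descent step not counted)

18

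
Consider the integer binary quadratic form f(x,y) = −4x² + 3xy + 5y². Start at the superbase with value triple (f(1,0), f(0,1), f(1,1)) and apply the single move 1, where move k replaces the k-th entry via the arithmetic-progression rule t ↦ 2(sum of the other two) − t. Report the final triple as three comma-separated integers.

start (-4,5,4) = (f(1,0),f(0,1),f(1,1))
replace slot 1: 2·(5+4) − (-4) = 22 → (22,5,4)

22,5,4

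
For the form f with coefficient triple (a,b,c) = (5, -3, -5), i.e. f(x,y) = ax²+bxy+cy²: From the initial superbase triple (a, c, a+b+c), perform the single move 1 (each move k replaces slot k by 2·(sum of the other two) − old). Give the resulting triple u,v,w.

start (5,-5,-3) = (f(1,0),f(0,1),f(1,1))
replace slot 1: 2·((-5)+(-3)) − 5 = -21 → (-21,-5,-3)

-21,-5,-3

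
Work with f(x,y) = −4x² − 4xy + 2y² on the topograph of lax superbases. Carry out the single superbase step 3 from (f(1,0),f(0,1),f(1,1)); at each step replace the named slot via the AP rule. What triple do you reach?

start (-4,2,-6) = (f(1,0),f(0,1),f(1,1))
replace slot 3: 2·((-4)+2) − (-6) = 2 → (-4,2,2)

-4,2,2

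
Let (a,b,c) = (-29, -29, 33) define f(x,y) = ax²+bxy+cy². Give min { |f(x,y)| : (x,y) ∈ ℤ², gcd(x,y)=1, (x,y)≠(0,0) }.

descent: ρ → (33,29,-29)  [lands on river]
river: ρ → (-29,29,33)
river: ρ → (33,37,-25)
river: ρ → (-25,63,7)
river: ρ → (7,63,-25)
river: ρ → (-25,37,33)
closes: descent 1, river 6
min |a| on river = 7

7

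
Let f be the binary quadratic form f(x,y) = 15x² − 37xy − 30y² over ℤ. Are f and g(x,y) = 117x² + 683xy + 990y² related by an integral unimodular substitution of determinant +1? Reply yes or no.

D₁ = 3169, D₂ = 3169
river cycle of f (length 166): (-30, 37, 15), (15, 53, -6), (-6, 55, 6), (6, 53, -15), (-15, 37, 30), (30, 23, -22), (-22, 21, 31), (31, 41, -12), (-12, 55, 3), (3, 53, -30), … (156 more)
river cycle of g (length 166): (-6, 55, 6), (6, 53, -15), (-15, 37, 30), (30, 23, -22), (-22, 21, 31), (31, 41, -12), (-12, 55, 3), (3, 53, -30), (-30, 7, 26), (26, 45, -11), … (156 more)
cycles coincide ⇒ equivalent

yes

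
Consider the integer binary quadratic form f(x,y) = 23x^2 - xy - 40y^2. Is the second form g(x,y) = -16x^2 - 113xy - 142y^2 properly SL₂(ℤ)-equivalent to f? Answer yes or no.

D₁ = 3681, D₂ = 3681
river cycle of f (length 46): (23, 45, -18), (-18, 27, 41), (41, 55, -4), (-4, 57, 27), (27, 51, -10), (-10, 49, 32), (32, 15, -27), (-27, 39, 20), (20, 41, -25), (-25, 59, 2), … (36 more)
river cycle of g (length 46): (-16, 47, 23), (23, 45, -18), (-18, 27, 41), (41, 55, -4), (-4, 57, 27), (27, 51, -10), (-10, 49, 32), (32, 15, -27), (-27, 39, 20), (20, 41, -25), … (36 more)
cycles coincide ⇒ equivalent

yes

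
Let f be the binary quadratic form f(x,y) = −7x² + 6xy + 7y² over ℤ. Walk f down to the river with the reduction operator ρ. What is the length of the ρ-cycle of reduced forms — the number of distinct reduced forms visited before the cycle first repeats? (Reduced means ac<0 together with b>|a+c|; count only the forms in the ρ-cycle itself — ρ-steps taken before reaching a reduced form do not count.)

D = 232, ⌊√D⌋ = 15
river: ρ → (7,8,-6)
river: ρ → (-6,4,9)
river: ρ → (9,14,-1)
river: ρ → (-1,14,9)
river: ρ → (9,4,-6)
river: ρ → (-6,8,7)
river: ρ → (7,6,-7)
river: ρ → (-7,8,6)
river: ρ → (6,4,-9)
river: ρ → (-9,14,1)
river: ρ → (1,14,-9)
river: ρ → (-9,4,6)
river: ρ → (6,8,-7)
river: ρ → (-7,6,7)
ρ-cycle length = 14 (tail of 0 descent steps not counted)

14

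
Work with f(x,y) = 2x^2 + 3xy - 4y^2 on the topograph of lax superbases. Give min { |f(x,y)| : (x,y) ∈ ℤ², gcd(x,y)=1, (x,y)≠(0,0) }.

river: ρ → (-4,5,1)
river: ρ → (1,5,-4)
river: ρ → (-4,3,2)
river: ρ → (2,5,-2)
river: ρ → (-2,3,4)
river: ρ → (4,5,-1)
river: ρ → (-1,5,4)
river: ρ → (4,3,-2)
river: ρ → (-2,5,2)
river: ρ → (2,3,-4)
closes: descent 0, river 10
min |a| on river = 1

1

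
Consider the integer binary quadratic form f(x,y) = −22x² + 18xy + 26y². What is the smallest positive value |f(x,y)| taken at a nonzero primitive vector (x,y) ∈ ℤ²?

river: ρ → (26,34,-14)
river: ρ → (-14,50,2)
river: ρ → (2,50,-14)
river: ρ → (-14,34,26)
river: ρ → (26,18,-22)
river: ρ → (-22,26,22)
river: ρ → (22,18,-26)
river: ρ → (-26,34,14)
river: ρ → (14,50,-2)
river: ρ → (-2,50,14)
river: ρ → (14,34,-26)
river: ρ → (-26,18,22)
river: ρ → (22,26,-22)
river: ρ → (-22,18,26)
closes: descent 0, river 14
min |a| on river = 2

2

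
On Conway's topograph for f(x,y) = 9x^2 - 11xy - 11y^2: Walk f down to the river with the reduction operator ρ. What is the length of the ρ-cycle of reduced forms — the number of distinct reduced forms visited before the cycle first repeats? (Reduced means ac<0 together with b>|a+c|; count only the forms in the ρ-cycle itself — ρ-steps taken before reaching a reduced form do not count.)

D = 517, ⌊√D⌋ = 22
descent: ρ → (-11,11,9)  [lands on river]
river: ρ → (9,7,-13)
river: ρ → (-13,19,3)
river: ρ → (3,17,-19)
river: ρ → (-19,21,1)
river: ρ → (1,21,-19)
river: ρ → (-19,17,3)
river: ρ → (3,19,-13)
river: ρ → (-13,7,9)
river: ρ → (9,11,-11)
ρ-cycle length = 10 (tail of 1 descent step not counted)

10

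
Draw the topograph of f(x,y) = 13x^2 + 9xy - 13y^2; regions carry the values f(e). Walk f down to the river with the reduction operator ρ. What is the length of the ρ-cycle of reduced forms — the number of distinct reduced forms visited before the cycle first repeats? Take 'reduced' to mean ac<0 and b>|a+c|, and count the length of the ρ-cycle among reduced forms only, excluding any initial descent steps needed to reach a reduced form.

D = 757, ⌊√D⌋ = 27
river: ρ → (-13,17,9)
river: ρ → (9,19,-11)
river: ρ → (-11,25,3)
river: ρ → (3,23,-19)
river: ρ → (-19,15,7)
river: ρ → (7,27,-1)
river: ρ → (-1,27,7)
river: ρ → (7,15,-19)
river: ρ → (-19,23,3)
river: ρ → (3,25,-11)
river: ρ → (-11,19,9)
river: ρ → (9,17,-13)
river: ρ → (-13,9,13)
river: ρ → (13,17,-9)
river: ρ → (-9,19,11)
river: ρ → (11,25,-3)
river: ρ → (-3,23,19)
river: ρ → (19,15,-7)
river: ρ → (-7,27,1)
river: ρ → (1,27,-7)
river: ρ → (-7,15,19)
river: ρ → (19,23,-3)
river: ρ → (-3,25,11)
river: ρ → (11,19,-9)
river: ρ → (-9,17,13)
river: ρ → (13,9,-13)
ρ-cycle length = 26 (tail of 0 descent steps not counted)

26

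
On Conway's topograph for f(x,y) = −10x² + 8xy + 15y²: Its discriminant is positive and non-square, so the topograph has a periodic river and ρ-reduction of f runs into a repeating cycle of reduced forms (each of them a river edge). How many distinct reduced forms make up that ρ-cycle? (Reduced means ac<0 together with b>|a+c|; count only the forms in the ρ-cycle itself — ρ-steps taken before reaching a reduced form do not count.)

D = 664, ⌊√D⌋ = 25
river: ρ → (15,22,-3)
river: ρ → (-3,20,22)
river: ρ → (22,24,-1)
river: ρ → (-1,24,22)
river: ρ → (22,20,-3)
river: ρ → (-3,22,15)
river: ρ → (15,8,-10)
river: ρ → (-10,12,13)
river: ρ → (13,14,-9)
river: ρ → (-9,22,5)
river: ρ → (5,18,-17)
river: ρ → (-17,16,6)
river: ρ → (6,20,-11)
river: ρ → (-11,24,2)
river: ρ → (2,24,-11)
river: ρ → (-11,20,6)
river: ρ → (6,16,-17)
river: ρ → (-17,18,5)
river: ρ → (5,22,-9)
river: ρ → (-9,14,13)
river: ρ → (13,12,-10)
river: ρ → (-10,8,15)
ρ-cycle length = 22 (tail of 0 descent steps not counted)

22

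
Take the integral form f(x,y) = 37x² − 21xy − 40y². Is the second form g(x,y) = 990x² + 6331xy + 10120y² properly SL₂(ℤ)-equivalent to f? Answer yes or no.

D₁ = 6361, D₂ = 6361
river cycle of f (length 238): (-40, 21, 37), (37, 53, -24), (-24, 43, 47), (47, 51, -20), (-20, 69, 20), (20, 51, -47), (-47, 43, 24), (24, 53, -37), (-37, 21, 40), (40, 59, -18), … (228 more)
river cycle of g (length 238): (37, 53, -24), (-24, 43, 47), (47, 51, -20), (-20, 69, 20), (20, 51, -47), (-47, 43, 24), (24, 53, -37), (-37, 21, 40), (40, 59, -18), (-18, 49, 55), … (228 more)
cycles coincide ⇒ equivalent

yes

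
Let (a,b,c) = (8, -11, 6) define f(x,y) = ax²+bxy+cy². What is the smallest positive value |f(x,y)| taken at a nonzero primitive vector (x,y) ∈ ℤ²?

translate: b→5 (≡-11 mod 16), so (8,-11,6)→(8,5,3)
flip: (8,5,3)→(3,-5,8)
translate: b→1 (≡-5 mod 6), so (3,-5,8)→(3,1,6)
reduced (well bottom): (3,1,6) with a≤c, −a<b≤a
well minimum = a = 3

3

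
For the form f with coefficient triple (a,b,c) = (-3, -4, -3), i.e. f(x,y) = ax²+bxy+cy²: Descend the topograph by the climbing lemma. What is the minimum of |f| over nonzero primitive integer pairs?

translate: b→-2 (≡4 mod 6), so (3,4,3)→(3,-2,2)
flip: (3,-2,2)→(2,2,3)
reduced (well bottom): (2,2,3) with a≤c, −a<b≤a
well minimum |f| = |-2| = 2 (negative-definite)

2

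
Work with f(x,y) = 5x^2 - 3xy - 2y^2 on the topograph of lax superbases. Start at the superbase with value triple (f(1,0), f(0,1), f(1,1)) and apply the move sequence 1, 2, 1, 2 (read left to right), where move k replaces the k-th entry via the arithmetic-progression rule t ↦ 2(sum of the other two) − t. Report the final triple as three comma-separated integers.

start (5,-2,0) = (f(1,0),f(0,1),f(1,1))
replace slot 1: 2·((-2)+0) − 5 = -9 → (-9,-2,0)
replace slot 2: 2·((-9)+0) − (-2) = -16 → (-9,-16,0)
replace slot 1: 2·((-16)+0) − (-9) = -23 → (-23,-16,0)
replace slot 2: 2·((-23)+0) − (-16) = -30 → (-23,-30,0)

-23,-30,0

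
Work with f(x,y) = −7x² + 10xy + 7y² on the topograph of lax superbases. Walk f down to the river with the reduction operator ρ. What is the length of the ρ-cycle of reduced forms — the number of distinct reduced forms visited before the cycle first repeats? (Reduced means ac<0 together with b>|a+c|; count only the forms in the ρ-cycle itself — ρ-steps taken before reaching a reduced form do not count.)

D = 296, ⌊√D⌋ = 17
river: ρ → (7,4,-10)
river: ρ → (-10,16,1)
river: ρ → (1,16,-10)
river: ρ → (-10,4,7)
river: ρ → (7,10,-7)
river: ρ → (-7,4,10)
river: ρ → (10,16,-1)
river: ρ → (-1,16,10)
river: ρ → (10,4,-7)
river: ρ → (-7,10,7)
ρ-cycle length = 10 (tail of 0 descent steps not counted)

10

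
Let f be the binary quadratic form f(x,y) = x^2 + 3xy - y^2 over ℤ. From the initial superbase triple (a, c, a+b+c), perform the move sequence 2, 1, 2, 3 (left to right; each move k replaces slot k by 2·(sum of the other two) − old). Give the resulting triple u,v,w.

start (1,-1,3) = (f(1,0),f(0,1),f(1,1))
replace slot 2: 2·(1+3) − (-1) = 9 → (1,9,3)
replace slot 1: 2·(9+3) − 1 = 23 → (23,9,3)
replace slot 2: 2·(23+3) − 9 = 43 → (23,43,3)
replace slot 3: 2·(23+43) − 3 = 129 → (23,43,129)

23,43,129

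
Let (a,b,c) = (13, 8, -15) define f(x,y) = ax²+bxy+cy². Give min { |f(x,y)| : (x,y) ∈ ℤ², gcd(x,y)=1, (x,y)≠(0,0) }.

river: ρ → (-15,22,6)
river: ρ → (6,26,-7)
river: ρ → (-7,16,21)
river: ρ → (21,26,-2)
river: ρ → (-2,26,21)
river: ρ → (21,16,-7)
river: ρ → (-7,26,6)
river: ρ → (6,22,-15)
river: ρ → (-15,8,13)
river: ρ → (13,18,-10)
river: ρ → (-10,22,9)
river: ρ → (9,14,-18)
river: ρ → (-18,22,5)
river: ρ → (5,28,-3)
river: ρ → (-3,26,14)
river: ρ → (14,2,-15)
river: ρ → (-15,28,1)
river: ρ → (1,28,-15)
river: ρ → (-15,2,14)
river: ρ → (14,26,-3)
river: ρ → (-3,28,5)
river: ρ → (5,22,-18)
river: ρ → (-18,14,9)
river: ρ → (9,22,-10)
river: ρ → (-10,18,13)
river: ρ → (13,8,-15)
closes: descent 0, river 26
min |a| on river = 1

1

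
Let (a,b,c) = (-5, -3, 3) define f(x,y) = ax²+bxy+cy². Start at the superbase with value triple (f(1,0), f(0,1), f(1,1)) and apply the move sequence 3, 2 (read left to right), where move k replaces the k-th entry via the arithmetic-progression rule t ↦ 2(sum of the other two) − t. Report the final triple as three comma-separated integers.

start (-5,3,-5) = (f(1,0),f(0,1),f(1,1))
replace slot 3: 2·((-5)+3) − (-5) = 1 → (-5,3,1)
replace slot 2: 2·((-5)+1) − 3 = -11 → (-5,-11,1)

-5,-11,1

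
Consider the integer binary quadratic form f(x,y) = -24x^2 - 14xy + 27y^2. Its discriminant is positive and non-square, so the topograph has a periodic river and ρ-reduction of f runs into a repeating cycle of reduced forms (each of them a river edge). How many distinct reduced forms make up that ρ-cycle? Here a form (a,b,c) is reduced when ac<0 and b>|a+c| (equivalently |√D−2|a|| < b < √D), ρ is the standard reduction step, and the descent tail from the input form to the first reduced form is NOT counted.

D = 2788, ⌊√D⌋ = 52
descent: ρ → (27,14,-24)  [lands on river]
river: ρ → (-24,34,17)
river: ρ → (17,34,-24)
river: ρ → (-24,14,27)
river: ρ → (27,40,-11)
river: ρ → (-11,48,11)
river: ρ → (11,40,-27)
river: ρ → (-27,14,24)
river: ρ → (24,34,-17)
river: ρ → (-17,34,24)
river: ρ → (24,14,-27)
river: ρ → (-27,40,11)
river: ρ → (11,48,-11)
river: ρ → (-11,40,27)
ρ-cycle length = 14 (tail of 1 descent step not counted)

14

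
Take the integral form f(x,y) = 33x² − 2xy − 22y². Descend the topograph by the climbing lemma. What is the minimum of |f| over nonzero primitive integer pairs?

descent: ρ → (-22,46,9)  [lands on river]
river: ρ → (9,44,-27)
river: ρ → (-27,10,26)
river: ρ → (26,42,-11)
river: ρ → (-11,46,18)
river: ρ → (18,26,-31)
river: ρ → (-31,36,13)
river: ρ → (13,42,-22)
closes: descent 1, river 8
min |a| on river = 9

9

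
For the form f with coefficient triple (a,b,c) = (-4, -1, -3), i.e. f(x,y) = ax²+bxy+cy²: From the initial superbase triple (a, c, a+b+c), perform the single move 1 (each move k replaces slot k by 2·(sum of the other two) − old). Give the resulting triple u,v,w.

start (-4,-3,-8) = (f(1,0),f(0,1),f(1,1))
replace slot 1: 2·((-3)+(-8)) − (-4) = -18 → (-18,-3,-8)

-18,-3,-8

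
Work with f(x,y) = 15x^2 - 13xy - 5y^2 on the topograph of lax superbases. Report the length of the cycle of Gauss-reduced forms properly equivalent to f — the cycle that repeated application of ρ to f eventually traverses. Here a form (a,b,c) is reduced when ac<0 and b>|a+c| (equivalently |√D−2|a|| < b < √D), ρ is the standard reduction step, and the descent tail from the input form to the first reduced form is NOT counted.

D = 469, ⌊√D⌋ = 21
descent: ρ → (-5,13,15)  [lands on river]
river: ρ → (15,17,-3)
river: ρ → (-3,19,9)
river: ρ → (9,17,-5)
ρ-cycle length = 4 (tail of 1 descent step not counted)

4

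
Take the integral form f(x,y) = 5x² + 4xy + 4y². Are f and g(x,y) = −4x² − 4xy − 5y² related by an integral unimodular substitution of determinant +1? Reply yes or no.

D₁ = -64, D₂ = -64
f: flip: (5,4,4)→(4,-4,5)
f: translate: b→4 (≡-4 mod 8), so (4,-4,5)→(4,4,5)
f: reduced (well bottom): (4,4,5) with a≤c, −a<b≤a
g is negative-definite; reduce −g:
−g: reduced (well bottom): (4,4,5) with a≤c, −a<b≤a
flip sign back: reduced form of g is (-4,-4,-5)
reduced forms (4, 4, 5) vs (-4, -4, -5) ⇒ inequivalent

no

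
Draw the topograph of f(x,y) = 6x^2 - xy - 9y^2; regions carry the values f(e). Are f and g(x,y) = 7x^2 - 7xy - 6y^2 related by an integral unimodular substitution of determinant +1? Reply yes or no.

D₁ = 217, D₂ = 217
river cycle of f (length 16): (6, 11, -4), (-4, 13, 3), (3, 11, -8), (-8, 5, 6), (6, 7, -7), (-7, 7, 6), (6, 5, -8), (-8, 11, 3), (3, 13, -4), (-4, 11, 6), … (6 more)
river cycle of g (length 16): (-6, 7, 7), (7, 7, -6), (-6, 5, 8), (8, 11, -3), (-3, 13, 4), (4, 11, -6), (-6, 13, 2), (2, 11, -12), (-12, 13, 1), (1, 13, -12), … (6 more)
cycles differ ⇒ inequivalent

no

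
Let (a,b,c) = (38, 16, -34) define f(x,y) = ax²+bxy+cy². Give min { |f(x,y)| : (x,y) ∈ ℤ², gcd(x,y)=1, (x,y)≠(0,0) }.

river: ρ → (-34,52,20)
river: ρ → (20,68,-10)
river: ρ → (-10,72,6)
river: ρ → (6,72,-10)
river: ρ → (-10,68,20)
river: ρ → (20,52,-34)
river: ρ → (-34,16,38)
river: ρ → (38,60,-12)
river: ρ → (-12,60,38)
river: ρ → (38,16,-34)
closes: descent 0, river 10
min |a| on river = 6

6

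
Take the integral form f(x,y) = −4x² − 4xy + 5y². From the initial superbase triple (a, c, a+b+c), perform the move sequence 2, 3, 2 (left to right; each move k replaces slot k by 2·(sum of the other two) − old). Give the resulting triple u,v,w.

start (-4,5,-3) = (f(1,0),f(0,1),f(1,1))
replace slot 2: 2·((-4)+(-3)) − 5 = -19 → (-4,-19,-3)
replace slot 3: 2·((-4)+(-19)) − (-3) = -43 → (-4,-19,-43)
replace slot 2: 2·((-4)+(-43)) − (-19) = -75 → (-4,-75,-43)

-4,-75,-43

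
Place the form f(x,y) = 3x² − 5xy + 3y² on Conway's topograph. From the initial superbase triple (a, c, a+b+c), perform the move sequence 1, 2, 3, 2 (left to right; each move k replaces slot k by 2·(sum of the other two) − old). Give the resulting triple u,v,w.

start (3,3,1) = (f(1,0),f(0,1),f(1,1))
replace slot 1: 2·(3+1) − 3 = 5 → (5,3,1)
replace slot 2: 2·(5+1) − 3 = 9 → (5,9,1)
replace slot 3: 2·(5+9) − 1 = 27 → (5,9,27)
replace slot 2: 2·(5+27) − 9 = 55 → (5,55,27)

5,55,27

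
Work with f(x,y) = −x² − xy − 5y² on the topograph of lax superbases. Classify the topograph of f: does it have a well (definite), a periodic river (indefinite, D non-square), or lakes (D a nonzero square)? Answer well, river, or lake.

D = b²−4ac = (-1)² − 4·(-1)·(-5) = -19
D < 0 ⇒ definite ⇒ every region one sign ⇒ single well

well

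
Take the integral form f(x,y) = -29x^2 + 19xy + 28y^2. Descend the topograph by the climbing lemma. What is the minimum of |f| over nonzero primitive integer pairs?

river: ρ → (28,37,-20)
river: ρ → (-20,43,22)
river: ρ → (22,45,-18)
river: ρ → (-18,27,40)
river: ρ → (40,53,-5)
river: ρ → (-5,57,18)
river: ρ → (18,51,-14)
river: ρ → (-14,33,45)
river: ρ → (45,57,-2)
river: ρ → (-2,59,16)
river: ρ → (16,37,-35)
river: ρ → (-35,33,18)
river: ρ → (18,39,-29)
river: ρ → (-29,19,28)
closes: descent 0, river 14
min |a| on river = 2

2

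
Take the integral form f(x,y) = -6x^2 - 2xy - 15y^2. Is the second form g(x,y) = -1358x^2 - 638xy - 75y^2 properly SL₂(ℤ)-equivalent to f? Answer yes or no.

D₁ = -356, D₂ = -356
f is negative-definite; reduce −f:
−f: reduced (well bottom): (6,2,15) with a≤c, −a<b≤a
flip sign back: reduced form of f is (-6,-2,-15)
g is negative-definite; reduce −g:
−g: flip: (1358,638,75)→(75,-638,1358)
−g: translate: b→-38 (≡-638 mod 150), so (75,-638,1358)→(75,-38,6)
−g: flip: (75,-38,6)→(6,38,75)
−g: translate: b→2 (≡38 mod 12), so (6,38,75)→(6,2,15)
−g: reduced (well bottom): (6,2,15) with a≤c, −a<b≤a
flip sign back: reduced form of g is (-6,-2,-15)
reduced forms (-6, -2, -15) vs (-6, -2, -15) ⇒ equivalent

yes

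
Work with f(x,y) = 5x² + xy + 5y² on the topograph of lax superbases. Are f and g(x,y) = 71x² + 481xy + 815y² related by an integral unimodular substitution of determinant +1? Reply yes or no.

D₁ = -99, D₂ = -99
f: reduced (well bottom): (5,1,5) with a≤c, −a<b≤a
g: translate: b→55 (≡481 mod 142), so (71,481,815)→(71,55,11)
g: flip: (71,55,11)→(11,-55,71)
g: translate: b→11 (≡-55 mod 22), so (11,-55,71)→(11,11,5)
g: flip: (11,11,5)→(5,-11,11)
g: translate: b→-1 (≡-11 mod 10), so (5,-11,11)→(5,-1,5)
g: flip: (5,-1,5)→(5,1,5)
g: reduced (well bottom): (5,1,5) with a≤c, −a<b≤a
reduced forms (5, 1, 5) vs (5, 1, 5) ⇒ equivalent

yes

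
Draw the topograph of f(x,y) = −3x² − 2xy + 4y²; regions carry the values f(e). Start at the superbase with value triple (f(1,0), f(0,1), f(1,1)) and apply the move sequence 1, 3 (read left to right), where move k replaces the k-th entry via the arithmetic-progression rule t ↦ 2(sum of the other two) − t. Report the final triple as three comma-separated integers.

start (-3,4,-1) = (f(1,0),f(0,1),f(1,1))
replace slot 1: 2·(4+(-1)) − (-3) = 9 → (9,4,-1)
replace slot 3: 2·(9+4) − (-1) = 27 → (9,4,27)

9,4,27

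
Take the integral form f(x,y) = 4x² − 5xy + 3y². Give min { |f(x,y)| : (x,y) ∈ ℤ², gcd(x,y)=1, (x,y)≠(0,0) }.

translate: b→3 (≡-5 mod 8), so (4,-5,3)→(4,3,2)
flip: (4,3,2)→(2,-3,4)
translate: b→1 (≡-3 mod 4), so (2,-3,4)→(2,1,3)
reduced (well bottom): (2,1,3) with a≤c, −a<b≤a
well minimum = a = 2

2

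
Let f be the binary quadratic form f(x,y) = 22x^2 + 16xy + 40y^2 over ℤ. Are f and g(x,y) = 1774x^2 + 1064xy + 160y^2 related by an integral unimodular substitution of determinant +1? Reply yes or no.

D₁ = -3264, D₂ = -3264
f: reduced (well bottom): (22,16,40) with a≤c, −a<b≤a
g: flip: (1774,1064,160)→(160,-1064,1774)
g: translate: b→-104 (≡-1064 mod 320), so (160,-1064,1774)→(160,-104,22)
g: flip: (160,-104,22)→(22,104,160)
g: translate: b→16 (≡104 mod 44), so (22,104,160)→(22,16,40)
g: reduced (well bottom): (22,16,40) with a≤c, −a<b≤a
reduced forms (22, 16, 40) vs (22, 16, 40) ⇒ equivalent

yes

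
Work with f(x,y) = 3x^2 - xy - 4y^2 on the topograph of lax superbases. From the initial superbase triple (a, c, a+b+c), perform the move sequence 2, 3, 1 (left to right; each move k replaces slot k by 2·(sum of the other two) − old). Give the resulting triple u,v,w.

start (3,-4,-2) = (f(1,0),f(0,1),f(1,1))
replace slot 2: 2·(3+(-2)) − (-4) = 6 → (3,6,-2)
replace slot 3: 2·(3+6) − (-2) = 20 → (3,6,20)
replace slot 1: 2·(6+20) − 3 = 49 → (49,6,20)

49,6,20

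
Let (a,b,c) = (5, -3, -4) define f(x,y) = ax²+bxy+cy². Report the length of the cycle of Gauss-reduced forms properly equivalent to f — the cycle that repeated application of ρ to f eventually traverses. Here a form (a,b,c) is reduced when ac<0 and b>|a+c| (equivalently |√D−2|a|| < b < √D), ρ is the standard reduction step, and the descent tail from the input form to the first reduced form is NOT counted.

D = 89, ⌊√D⌋ = 9
descent: ρ → (-4,3,5)  [lands on river]
river: ρ → (5,7,-2)
river: ρ → (-2,9,1)
river: ρ → (1,9,-2)
river: ρ → (-2,7,5)
river: ρ → (5,3,-4)
river: ρ → (-4,5,4)
river: ρ → (4,3,-5)
river: ρ → (-5,7,2)
river: ρ → (2,9,-1)
river: ρ → (-1,9,2)
river: ρ → (2,7,-5)
river: ρ → (-5,3,4)
river: ρ → (4,5,-4)
ρ-cycle length = 14 (tail of 1 descent step not counted)

14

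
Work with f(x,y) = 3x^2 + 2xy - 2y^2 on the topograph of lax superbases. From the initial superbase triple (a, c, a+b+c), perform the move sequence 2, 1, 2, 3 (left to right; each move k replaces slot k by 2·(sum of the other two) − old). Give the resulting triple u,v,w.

start (3,-2,3) = (f(1,0),f(0,1),f(1,1))
replace slot 2: 2·(3+3) − (-2) = 14 → (3,14,3)
replace slot 1: 2·(14+3) − 3 = 31 → (31,14,3)
replace slot 2: 2·(31+3) − 14 = 54 → (31,54,3)
replace slot 3: 2·(31+54) − 3 = 167 → (31,54,167)

31,54,167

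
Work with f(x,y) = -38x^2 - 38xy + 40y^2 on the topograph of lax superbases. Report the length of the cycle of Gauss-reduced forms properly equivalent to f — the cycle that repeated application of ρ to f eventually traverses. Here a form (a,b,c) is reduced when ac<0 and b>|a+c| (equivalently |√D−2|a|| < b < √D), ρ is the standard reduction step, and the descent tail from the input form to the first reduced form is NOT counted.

D = 7524, ⌊√D⌋ = 86
descent: ρ → (40,38,-38)  [lands on river]
river: ρ → (-38,38,40)
river: ρ → (40,42,-36)
river: ρ → (-36,30,46)
river: ρ → (46,62,-20)
river: ρ → (-20,58,52)
river: ρ → (52,46,-26)
river: ρ → (-26,58,40)
river: ρ → (40,22,-44)
river: ρ → (-44,66,18)
river: ρ → (18,78,-20)
river: ρ → (-20,82,10)
river: ρ → (10,78,-36)
river: ρ → (-36,66,22)
river: ρ → (22,66,-36)
river: ρ → (-36,78,10)
river: ρ → (10,82,-20)
river: ρ → (-20,78,18)
river: ρ → (18,66,-44)
river: ρ → (-44,22,40)
river: ρ → (40,58,-26)
river: ρ → (-26,46,52)
river: ρ → (52,58,-20)
river: ρ → (-20,62,46)
river: ρ → (46,30,-36)
river: ρ → (-36,42,40)
ρ-cycle length = 26 (tail of 1 descent step not counted)

26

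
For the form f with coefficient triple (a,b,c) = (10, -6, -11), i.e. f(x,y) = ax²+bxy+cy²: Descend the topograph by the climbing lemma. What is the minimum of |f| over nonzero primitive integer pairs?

descent: ρ → (-11,6,10)  [lands on river]
river: ρ → (10,14,-7)
river: ρ → (-7,14,10)
river: ρ → (10,6,-11)
river: ρ → (-11,16,5)
river: ρ → (5,14,-14)
river: ρ → (-14,14,5)
river: ρ → (5,16,-11)
closes: descent 1, river 8
min |a| on river = 5

5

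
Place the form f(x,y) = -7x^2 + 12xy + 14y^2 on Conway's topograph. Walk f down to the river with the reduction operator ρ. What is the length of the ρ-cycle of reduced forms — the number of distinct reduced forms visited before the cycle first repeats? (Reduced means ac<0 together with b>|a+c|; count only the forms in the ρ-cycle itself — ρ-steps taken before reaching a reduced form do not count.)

D = 536, ⌊√D⌋ = 23
river: ρ → (14,16,-5)
river: ρ → (-5,14,17)
river: ρ → (17,20,-2)
river: ρ → (-2,20,17)
river: ρ → (17,14,-5)
river: ρ → (-5,16,14)
river: ρ → (14,12,-7)
river: ρ → (-7,16,10)
river: ρ → (10,4,-13)
river: ρ → (-13,22,1)
river: ρ → (1,22,-13)
river: ρ → (-13,4,10)
river: ρ → (10,16,-7)
river: ρ → (-7,12,14)
ρ-cycle length = 14 (tail of 0 descent steps not counted)

14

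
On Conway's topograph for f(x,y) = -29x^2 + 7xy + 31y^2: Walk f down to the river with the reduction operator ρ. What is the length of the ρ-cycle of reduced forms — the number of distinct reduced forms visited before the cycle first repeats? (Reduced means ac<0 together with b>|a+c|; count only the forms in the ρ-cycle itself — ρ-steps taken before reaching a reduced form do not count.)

D = 3645, ⌊√D⌋ = 60
river: ρ → (31,55,-5)
river: ρ → (-5,55,31)
river: ρ → (31,7,-29)
river: ρ → (-29,51,9)
river: ρ → (9,57,-11)
river: ρ → (-11,53,19)
river: ρ → (19,23,-41)
river: ρ → (-41,59,1)
river: ρ → (1,59,-41)
river: ρ → (-41,23,19)
river: ρ → (19,53,-11)
river: ρ → (-11,57,9)
river: ρ → (9,51,-29)
river: ρ → (-29,7,31)
ρ-cycle length = 14 (tail of 0 descent steps not counted)

14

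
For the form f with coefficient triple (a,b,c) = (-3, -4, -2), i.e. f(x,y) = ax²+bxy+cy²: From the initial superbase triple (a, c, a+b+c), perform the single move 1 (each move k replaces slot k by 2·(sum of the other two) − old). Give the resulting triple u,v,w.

start (-3,-2,-9) = (f(1,0),f(0,1),f(1,1))
replace slot 1: 2·((-2)+(-9)) − (-3) = -19 → (-19,-2,-9)

-19,-2,-9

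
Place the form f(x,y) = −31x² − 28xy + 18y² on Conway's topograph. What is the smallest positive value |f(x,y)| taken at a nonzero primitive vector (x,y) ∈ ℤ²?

descent: ρ → (18,28,-31)  [lands on river]
river: ρ → (-31,34,15)
river: ρ → (15,26,-39)
river: ρ → (-39,52,2)
river: ρ → (2,52,-39)
river: ρ → (-39,26,15)
river: ρ → (15,34,-31)
river: ρ → (-31,28,18)
river: ρ → (18,44,-15)
river: ρ → (-15,46,15)
river: ρ → (15,44,-18)
river: ρ → (-18,28,31)
river: ρ → (31,34,-15)
river: ρ → (-15,26,39)
river: ρ → (39,52,-2)
river: ρ → (-2,52,39)
river: ρ → (39,26,-15)
river: ρ → (-15,34,31)
river: ρ → (31,28,-18)
river: ρ → (-18,44,15)
river: ρ → (15,46,-15)
river: ρ → (-15,44,18)
closes: descent 1, river 22
min |a| on river = 2

2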